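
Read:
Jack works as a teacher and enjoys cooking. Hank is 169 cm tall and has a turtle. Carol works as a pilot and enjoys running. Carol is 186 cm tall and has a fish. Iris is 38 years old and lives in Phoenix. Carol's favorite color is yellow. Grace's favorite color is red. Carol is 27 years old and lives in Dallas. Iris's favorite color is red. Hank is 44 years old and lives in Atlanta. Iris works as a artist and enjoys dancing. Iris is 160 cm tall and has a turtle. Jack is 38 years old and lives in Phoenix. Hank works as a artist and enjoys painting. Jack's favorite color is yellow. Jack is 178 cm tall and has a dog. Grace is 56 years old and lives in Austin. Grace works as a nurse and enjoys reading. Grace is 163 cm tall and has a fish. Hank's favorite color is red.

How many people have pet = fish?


Count: 2

2


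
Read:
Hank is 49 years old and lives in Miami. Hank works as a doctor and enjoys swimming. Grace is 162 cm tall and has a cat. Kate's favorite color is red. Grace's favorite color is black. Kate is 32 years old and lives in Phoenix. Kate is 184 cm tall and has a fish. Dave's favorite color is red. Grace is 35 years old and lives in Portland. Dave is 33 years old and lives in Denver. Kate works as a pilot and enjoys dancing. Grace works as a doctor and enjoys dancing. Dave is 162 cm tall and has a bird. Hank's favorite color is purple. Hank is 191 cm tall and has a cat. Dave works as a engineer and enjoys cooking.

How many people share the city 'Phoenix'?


Count: 1

1


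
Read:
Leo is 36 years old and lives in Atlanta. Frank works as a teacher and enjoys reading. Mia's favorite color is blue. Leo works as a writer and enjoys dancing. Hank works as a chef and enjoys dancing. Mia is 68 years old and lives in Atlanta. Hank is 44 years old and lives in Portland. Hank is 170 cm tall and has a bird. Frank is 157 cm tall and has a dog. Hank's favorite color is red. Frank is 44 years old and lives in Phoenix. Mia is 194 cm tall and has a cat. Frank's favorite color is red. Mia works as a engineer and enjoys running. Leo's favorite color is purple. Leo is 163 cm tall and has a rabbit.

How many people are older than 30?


Filter: 4

4


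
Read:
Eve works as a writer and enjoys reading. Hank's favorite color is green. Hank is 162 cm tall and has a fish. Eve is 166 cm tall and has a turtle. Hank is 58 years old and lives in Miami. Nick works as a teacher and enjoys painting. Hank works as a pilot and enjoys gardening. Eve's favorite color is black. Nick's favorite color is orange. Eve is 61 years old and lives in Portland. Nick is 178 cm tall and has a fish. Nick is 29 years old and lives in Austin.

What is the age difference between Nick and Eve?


|29 - 61| = 32

32


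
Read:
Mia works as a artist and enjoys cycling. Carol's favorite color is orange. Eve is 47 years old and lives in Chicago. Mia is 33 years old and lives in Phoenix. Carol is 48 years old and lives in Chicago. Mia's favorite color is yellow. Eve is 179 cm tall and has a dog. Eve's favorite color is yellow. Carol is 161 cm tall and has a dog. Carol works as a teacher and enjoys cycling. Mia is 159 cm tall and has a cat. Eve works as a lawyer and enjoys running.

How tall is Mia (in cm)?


Mia is 159 cm tall

159


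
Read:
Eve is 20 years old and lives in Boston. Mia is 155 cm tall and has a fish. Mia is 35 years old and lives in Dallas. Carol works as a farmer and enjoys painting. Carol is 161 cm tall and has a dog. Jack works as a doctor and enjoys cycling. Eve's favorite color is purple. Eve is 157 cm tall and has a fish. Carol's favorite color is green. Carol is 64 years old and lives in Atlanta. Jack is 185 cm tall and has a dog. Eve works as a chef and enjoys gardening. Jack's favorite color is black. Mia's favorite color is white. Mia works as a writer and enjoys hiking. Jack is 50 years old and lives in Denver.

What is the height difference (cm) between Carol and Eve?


|161 - 157| = 4

4


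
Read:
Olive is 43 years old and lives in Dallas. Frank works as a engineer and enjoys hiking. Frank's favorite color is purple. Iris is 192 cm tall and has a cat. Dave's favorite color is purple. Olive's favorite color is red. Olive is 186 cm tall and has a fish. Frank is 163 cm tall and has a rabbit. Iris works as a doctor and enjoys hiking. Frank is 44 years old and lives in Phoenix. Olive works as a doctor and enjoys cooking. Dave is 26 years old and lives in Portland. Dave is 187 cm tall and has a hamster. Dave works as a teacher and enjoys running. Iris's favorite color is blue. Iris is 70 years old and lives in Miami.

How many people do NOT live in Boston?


Not in Boston: 4

4


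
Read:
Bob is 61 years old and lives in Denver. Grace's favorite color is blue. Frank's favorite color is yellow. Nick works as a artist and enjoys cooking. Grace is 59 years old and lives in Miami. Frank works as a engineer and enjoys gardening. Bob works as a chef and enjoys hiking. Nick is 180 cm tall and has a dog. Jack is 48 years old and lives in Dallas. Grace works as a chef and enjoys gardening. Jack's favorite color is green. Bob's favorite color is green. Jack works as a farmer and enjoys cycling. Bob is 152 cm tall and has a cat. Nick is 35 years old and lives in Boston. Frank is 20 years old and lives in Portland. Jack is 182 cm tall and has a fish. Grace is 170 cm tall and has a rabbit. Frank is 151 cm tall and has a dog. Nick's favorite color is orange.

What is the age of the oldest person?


Oldest: Bob at 61

61


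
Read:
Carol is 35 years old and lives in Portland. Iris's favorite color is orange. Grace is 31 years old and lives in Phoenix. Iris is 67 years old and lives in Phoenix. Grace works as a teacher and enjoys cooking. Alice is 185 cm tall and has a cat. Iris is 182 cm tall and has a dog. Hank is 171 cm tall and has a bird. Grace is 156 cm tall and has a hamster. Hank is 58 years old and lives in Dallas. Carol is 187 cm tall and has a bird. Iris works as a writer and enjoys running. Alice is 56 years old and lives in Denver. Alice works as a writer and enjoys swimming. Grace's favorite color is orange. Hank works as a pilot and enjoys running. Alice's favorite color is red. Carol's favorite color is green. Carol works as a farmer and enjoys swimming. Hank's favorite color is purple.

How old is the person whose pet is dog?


Person with pet=dog is Iris, age 67

67


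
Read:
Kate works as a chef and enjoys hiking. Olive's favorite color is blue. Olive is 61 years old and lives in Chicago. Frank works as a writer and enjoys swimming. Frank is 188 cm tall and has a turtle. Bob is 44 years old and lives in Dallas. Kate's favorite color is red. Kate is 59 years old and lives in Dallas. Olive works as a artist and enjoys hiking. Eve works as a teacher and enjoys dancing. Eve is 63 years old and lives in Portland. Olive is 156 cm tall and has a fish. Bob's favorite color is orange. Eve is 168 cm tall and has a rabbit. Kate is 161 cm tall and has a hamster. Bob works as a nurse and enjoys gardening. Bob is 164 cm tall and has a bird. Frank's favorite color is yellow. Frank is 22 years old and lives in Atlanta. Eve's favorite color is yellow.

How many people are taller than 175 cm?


Taller than 175: 1

1


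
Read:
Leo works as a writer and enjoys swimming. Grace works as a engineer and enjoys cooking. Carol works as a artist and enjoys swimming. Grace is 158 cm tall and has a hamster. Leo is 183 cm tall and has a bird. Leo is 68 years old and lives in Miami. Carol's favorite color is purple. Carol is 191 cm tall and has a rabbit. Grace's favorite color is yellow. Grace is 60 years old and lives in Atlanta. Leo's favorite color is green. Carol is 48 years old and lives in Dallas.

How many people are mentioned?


People: Grace, Leo, Carol. Count = 3

3


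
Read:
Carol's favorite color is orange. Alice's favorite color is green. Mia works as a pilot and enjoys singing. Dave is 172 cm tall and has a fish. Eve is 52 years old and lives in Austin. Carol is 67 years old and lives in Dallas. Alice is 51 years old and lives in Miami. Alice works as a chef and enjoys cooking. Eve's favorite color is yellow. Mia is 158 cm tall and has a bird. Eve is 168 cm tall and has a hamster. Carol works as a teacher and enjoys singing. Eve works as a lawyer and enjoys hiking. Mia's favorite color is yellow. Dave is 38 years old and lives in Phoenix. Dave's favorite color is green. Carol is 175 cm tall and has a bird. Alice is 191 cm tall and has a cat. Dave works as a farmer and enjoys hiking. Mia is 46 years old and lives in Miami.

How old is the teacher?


The teacher is Carol, age 67

67


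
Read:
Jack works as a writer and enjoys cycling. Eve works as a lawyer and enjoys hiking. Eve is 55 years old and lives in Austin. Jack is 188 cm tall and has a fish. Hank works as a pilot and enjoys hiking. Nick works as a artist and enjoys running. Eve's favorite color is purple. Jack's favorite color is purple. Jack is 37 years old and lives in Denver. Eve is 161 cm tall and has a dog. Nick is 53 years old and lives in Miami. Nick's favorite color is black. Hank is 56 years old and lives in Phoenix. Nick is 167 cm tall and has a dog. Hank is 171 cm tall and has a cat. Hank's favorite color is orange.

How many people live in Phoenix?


Count in Phoenix: 1

1


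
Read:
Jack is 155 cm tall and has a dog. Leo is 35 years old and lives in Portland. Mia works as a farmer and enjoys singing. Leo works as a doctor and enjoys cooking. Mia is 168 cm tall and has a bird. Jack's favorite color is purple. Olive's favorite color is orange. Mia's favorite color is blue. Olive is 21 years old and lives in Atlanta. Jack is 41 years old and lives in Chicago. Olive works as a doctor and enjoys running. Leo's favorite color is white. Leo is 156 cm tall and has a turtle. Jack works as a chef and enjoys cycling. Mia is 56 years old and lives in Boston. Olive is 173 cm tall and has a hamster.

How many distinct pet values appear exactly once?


Unique pet values: 4

4


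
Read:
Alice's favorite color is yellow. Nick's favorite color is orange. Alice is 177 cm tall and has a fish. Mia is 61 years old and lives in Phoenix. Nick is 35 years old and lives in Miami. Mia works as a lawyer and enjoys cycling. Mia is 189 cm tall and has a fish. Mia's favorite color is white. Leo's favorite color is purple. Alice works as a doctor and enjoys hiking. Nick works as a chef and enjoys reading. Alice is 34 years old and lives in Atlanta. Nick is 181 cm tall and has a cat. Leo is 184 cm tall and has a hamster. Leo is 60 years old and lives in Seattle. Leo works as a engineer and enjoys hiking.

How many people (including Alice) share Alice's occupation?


Alice is a doctor. Count = 1

1


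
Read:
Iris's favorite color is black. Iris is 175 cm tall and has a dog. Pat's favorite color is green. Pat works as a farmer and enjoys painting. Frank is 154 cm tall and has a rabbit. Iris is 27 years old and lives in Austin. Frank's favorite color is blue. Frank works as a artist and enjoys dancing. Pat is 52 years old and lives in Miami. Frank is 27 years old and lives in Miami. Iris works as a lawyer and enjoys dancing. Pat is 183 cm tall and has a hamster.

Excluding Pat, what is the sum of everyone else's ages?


Sum (excluding Pat): 54

54


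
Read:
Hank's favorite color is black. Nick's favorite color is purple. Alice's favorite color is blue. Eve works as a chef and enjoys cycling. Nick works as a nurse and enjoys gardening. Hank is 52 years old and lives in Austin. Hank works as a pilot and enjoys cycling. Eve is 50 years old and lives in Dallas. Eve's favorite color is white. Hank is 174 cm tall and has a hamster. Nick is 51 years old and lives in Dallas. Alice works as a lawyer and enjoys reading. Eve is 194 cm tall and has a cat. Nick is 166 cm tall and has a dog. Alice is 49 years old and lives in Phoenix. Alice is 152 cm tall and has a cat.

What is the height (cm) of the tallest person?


Tallest: Eve at 194 cm

194


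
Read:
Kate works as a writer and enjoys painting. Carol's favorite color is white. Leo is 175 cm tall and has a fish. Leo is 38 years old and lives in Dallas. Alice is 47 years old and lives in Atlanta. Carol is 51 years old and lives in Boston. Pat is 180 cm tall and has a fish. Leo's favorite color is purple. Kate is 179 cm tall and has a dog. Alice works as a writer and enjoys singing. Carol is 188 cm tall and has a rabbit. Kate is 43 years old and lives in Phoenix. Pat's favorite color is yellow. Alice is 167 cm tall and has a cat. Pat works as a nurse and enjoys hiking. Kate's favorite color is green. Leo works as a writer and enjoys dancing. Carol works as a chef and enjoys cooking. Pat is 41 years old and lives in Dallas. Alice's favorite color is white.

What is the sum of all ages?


43+47+51+41+38 = 220

220


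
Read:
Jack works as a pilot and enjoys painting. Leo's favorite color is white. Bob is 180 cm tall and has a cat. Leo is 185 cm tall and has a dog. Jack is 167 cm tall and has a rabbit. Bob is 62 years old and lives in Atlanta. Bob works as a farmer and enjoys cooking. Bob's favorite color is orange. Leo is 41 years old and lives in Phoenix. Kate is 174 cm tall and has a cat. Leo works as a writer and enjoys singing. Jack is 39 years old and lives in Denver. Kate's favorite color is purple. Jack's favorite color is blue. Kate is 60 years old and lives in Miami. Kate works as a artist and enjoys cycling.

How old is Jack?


Jack is 39 years old

39


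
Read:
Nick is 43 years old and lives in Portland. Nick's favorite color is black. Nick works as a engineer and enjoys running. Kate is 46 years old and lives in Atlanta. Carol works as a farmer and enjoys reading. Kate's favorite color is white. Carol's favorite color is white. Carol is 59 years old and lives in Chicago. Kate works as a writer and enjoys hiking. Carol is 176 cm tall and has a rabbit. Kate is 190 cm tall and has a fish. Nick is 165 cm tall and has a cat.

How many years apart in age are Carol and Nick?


59 vs 43, diff = 16

16


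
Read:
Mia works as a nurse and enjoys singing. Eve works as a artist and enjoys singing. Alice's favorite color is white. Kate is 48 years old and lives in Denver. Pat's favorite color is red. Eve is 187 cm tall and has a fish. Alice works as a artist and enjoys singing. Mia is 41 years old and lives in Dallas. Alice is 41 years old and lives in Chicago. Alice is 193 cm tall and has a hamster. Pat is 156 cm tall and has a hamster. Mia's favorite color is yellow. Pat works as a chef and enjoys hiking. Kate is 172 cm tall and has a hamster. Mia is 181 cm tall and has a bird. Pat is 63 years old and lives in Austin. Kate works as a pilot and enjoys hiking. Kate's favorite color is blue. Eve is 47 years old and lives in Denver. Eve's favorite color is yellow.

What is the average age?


Sum=240, n=5, avg=48

48


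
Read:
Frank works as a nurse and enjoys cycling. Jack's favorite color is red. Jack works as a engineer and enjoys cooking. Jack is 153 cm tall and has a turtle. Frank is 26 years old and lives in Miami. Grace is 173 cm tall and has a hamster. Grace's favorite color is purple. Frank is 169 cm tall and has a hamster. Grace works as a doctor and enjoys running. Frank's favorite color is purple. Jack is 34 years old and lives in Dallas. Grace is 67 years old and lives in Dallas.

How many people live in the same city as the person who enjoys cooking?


Person with hobby cooking is Jack, city Dallas. Count = 2

2


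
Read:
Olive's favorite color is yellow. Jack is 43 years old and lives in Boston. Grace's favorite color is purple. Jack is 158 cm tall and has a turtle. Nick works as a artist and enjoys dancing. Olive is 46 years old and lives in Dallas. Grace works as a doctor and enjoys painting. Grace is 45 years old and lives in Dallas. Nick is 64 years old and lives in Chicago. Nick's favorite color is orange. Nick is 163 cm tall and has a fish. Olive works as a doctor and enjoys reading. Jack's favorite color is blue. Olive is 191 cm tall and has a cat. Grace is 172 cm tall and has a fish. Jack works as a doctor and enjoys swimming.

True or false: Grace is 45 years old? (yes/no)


Grace is actually 45. yes

yes


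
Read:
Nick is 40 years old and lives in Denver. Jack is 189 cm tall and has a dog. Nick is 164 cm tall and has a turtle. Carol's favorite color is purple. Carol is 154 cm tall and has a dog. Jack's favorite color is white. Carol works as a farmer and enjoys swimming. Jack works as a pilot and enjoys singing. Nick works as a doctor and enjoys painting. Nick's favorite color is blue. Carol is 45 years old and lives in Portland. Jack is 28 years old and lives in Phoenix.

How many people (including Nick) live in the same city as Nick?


Nick lives in Denver. Count = 1

1


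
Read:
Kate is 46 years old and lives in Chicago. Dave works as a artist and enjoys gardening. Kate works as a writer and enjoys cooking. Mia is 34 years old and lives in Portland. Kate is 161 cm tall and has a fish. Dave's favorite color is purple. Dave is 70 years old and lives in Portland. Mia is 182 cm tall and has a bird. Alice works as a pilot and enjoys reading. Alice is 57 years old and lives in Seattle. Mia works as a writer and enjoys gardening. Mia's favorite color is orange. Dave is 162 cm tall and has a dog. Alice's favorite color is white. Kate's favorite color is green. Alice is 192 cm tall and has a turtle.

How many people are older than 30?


Filter: 4

4


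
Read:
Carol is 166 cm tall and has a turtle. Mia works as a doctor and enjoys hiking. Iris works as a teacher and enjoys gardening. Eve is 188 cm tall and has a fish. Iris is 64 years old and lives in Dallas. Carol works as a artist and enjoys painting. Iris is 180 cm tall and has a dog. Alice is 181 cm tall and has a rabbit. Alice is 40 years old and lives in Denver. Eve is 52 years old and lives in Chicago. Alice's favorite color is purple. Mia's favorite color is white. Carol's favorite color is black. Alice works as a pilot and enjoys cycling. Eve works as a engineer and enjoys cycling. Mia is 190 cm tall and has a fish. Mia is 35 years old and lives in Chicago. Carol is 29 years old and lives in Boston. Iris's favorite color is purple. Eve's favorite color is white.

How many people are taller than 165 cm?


Taller than 165: 5

5


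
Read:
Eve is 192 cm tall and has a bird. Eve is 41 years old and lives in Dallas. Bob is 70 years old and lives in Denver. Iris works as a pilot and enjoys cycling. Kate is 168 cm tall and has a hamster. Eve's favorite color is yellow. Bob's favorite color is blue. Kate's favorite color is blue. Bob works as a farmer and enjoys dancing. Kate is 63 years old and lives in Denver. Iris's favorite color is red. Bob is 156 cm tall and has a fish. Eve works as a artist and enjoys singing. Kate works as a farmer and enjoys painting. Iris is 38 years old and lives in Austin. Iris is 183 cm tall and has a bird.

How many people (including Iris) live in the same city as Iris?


Iris lives in Austin. Count = 1

1


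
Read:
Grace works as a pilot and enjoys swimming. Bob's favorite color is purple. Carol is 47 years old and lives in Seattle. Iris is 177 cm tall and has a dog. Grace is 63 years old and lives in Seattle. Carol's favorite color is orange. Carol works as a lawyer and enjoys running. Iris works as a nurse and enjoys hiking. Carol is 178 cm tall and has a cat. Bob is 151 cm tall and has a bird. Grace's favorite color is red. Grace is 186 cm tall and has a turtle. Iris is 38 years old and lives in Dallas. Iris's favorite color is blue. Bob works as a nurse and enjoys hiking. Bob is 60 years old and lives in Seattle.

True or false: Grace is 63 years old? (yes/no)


Grace is actually 63. yes

yes


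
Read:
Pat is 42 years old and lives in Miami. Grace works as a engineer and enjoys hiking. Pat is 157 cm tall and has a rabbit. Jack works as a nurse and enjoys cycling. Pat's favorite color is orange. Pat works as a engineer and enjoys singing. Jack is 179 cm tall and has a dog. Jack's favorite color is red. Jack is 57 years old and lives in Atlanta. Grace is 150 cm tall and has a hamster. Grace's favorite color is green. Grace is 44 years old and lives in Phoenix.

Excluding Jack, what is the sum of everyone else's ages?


Sum (excluding Jack): 86

86


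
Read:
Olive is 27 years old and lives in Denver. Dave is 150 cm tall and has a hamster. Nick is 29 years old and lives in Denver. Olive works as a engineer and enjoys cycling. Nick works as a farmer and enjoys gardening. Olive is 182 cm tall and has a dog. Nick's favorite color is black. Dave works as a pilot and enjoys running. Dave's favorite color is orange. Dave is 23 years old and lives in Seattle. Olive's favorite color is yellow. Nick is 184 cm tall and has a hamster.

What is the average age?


Sum=79, n=3, avg=26.33

26.33


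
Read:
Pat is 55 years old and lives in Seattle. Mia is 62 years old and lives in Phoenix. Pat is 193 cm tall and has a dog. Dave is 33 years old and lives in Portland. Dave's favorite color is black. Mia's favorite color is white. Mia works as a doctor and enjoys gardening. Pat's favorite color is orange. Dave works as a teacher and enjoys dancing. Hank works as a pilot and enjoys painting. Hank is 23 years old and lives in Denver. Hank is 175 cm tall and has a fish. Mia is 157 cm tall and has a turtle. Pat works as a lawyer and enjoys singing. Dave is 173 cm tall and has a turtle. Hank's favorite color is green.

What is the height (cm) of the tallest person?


Tallest: Pat at 193 cm

193


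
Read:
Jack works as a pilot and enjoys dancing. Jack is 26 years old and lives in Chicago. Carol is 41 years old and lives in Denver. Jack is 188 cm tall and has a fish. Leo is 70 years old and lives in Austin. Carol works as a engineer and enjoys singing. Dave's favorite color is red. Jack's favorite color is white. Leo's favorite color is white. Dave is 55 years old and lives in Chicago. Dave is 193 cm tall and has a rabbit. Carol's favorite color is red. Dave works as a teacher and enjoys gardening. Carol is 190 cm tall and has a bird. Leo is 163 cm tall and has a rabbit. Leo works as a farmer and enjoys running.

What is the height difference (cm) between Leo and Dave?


|163 - 193| = 30

30


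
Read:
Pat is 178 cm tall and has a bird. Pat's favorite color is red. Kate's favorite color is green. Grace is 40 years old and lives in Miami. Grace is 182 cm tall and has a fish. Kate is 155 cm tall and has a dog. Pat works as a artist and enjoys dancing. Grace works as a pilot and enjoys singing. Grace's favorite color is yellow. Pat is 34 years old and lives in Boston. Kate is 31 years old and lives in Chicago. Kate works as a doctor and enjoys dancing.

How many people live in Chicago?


Count in Chicago: 1

1


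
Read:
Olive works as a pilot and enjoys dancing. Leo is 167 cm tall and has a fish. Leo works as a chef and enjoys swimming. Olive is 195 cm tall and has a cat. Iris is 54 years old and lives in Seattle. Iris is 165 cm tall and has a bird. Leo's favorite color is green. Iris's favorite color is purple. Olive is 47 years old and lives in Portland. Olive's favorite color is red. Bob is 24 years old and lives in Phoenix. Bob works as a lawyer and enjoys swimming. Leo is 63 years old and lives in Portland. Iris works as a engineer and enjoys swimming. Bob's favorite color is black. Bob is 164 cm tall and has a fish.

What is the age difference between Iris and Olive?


|54 - 47| = 7

7


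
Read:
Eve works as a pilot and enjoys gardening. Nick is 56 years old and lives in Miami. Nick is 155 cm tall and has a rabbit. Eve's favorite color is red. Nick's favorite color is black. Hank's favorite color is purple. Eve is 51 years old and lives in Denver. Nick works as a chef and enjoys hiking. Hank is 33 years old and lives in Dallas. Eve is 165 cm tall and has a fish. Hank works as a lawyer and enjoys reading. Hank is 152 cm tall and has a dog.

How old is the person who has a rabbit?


Person with rabbit is Nick, age 56

56


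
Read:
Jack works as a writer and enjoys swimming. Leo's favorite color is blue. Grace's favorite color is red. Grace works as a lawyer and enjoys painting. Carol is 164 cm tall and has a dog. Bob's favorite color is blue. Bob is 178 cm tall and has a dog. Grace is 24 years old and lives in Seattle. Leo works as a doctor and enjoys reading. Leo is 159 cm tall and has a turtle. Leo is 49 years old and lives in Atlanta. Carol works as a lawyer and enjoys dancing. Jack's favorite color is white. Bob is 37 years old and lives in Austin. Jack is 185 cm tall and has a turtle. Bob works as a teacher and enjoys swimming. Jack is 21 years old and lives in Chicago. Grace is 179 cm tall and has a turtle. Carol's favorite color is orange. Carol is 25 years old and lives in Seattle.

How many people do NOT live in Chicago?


Not in Chicago: 4

4


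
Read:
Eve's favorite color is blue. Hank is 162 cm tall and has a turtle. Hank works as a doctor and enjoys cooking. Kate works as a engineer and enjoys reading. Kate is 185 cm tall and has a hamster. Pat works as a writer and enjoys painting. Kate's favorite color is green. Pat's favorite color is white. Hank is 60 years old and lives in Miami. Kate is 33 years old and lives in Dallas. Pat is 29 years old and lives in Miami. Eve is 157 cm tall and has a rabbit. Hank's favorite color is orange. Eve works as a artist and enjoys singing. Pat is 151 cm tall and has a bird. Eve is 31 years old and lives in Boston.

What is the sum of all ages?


60+33+31+29 = 153

153


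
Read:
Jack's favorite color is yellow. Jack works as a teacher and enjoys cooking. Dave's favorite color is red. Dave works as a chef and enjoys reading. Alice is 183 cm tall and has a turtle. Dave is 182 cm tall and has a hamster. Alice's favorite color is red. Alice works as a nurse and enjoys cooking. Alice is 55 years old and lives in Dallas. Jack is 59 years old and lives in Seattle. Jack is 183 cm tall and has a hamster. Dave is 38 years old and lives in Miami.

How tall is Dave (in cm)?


Dave is 182 cm tall

182


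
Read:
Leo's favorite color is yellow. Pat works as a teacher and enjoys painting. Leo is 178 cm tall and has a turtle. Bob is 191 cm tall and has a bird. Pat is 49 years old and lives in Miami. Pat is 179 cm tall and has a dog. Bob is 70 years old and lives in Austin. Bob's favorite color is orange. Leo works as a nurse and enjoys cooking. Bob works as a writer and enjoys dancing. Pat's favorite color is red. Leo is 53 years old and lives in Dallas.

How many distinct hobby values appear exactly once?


Unique hobby values: 3

3


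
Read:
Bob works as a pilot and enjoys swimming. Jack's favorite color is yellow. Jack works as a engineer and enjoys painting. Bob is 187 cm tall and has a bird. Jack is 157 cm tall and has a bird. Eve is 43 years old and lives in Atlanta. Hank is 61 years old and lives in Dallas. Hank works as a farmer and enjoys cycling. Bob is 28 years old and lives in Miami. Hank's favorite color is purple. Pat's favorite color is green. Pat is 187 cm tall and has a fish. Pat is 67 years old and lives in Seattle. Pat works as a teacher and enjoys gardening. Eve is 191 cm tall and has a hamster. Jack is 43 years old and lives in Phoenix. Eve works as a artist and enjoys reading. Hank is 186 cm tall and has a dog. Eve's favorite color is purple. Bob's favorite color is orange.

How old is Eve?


Eve is 43 years old

43


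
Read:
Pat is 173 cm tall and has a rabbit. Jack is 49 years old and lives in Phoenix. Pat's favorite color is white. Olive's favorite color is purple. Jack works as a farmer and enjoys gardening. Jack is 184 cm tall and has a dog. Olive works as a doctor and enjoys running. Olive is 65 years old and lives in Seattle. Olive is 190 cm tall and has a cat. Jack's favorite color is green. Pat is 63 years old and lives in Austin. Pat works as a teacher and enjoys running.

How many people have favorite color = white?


Count: 1

1


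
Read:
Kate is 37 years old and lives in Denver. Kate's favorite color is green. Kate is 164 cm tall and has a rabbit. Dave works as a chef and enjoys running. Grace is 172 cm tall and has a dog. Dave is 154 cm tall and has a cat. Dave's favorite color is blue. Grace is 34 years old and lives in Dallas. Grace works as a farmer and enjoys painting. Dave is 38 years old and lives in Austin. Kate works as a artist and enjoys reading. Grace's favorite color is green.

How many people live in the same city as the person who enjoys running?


Person with hobby running is Dave, city Austin. Count = 1

1


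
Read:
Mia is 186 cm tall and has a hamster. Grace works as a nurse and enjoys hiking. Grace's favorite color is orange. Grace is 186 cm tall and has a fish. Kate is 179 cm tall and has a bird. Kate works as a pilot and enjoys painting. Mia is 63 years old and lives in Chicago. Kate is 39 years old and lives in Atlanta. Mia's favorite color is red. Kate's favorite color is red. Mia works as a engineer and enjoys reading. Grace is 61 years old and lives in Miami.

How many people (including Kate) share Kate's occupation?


Kate is a pilot. Count = 1

1


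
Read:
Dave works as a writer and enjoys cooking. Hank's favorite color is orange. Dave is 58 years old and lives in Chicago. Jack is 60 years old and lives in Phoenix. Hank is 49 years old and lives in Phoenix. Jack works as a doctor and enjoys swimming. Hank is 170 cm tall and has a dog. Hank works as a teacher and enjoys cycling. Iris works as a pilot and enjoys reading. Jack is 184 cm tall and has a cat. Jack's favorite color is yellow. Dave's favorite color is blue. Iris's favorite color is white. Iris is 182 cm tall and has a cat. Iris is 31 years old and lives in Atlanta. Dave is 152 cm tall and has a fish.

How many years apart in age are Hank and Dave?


49 vs 58, diff = 9

9


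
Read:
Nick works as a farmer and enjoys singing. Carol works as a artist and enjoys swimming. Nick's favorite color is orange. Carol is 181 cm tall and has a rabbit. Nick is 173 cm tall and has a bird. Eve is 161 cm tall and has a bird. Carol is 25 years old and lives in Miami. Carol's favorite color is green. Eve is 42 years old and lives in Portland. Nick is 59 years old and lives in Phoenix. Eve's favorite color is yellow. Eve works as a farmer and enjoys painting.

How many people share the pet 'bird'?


Count: 2

2


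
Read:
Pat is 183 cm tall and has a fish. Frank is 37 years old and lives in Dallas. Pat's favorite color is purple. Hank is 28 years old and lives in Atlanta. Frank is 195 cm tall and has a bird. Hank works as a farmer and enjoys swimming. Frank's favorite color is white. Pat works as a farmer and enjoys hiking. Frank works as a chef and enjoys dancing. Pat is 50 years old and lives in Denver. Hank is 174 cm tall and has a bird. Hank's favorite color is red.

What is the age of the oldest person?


Oldest: Pat at 50

50


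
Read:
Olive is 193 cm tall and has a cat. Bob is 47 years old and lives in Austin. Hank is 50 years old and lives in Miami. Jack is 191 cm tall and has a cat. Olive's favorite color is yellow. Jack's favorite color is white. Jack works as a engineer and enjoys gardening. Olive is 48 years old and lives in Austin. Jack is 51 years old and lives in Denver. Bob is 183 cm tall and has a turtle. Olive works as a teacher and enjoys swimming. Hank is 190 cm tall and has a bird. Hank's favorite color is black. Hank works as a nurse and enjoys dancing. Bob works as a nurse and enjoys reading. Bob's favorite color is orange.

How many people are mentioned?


People: Bob, Hank, Olive, Jack. Count = 4

4


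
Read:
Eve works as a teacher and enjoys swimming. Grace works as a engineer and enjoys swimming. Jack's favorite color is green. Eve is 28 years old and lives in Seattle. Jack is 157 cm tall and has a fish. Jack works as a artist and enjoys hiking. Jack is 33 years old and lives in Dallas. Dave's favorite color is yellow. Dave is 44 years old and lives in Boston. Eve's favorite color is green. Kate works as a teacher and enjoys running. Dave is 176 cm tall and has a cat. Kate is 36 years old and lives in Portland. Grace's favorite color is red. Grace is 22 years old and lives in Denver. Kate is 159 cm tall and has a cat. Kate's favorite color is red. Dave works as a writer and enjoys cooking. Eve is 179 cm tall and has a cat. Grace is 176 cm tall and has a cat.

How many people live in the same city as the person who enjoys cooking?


Person with hobby cooking is Dave, city Boston. Count = 1

1


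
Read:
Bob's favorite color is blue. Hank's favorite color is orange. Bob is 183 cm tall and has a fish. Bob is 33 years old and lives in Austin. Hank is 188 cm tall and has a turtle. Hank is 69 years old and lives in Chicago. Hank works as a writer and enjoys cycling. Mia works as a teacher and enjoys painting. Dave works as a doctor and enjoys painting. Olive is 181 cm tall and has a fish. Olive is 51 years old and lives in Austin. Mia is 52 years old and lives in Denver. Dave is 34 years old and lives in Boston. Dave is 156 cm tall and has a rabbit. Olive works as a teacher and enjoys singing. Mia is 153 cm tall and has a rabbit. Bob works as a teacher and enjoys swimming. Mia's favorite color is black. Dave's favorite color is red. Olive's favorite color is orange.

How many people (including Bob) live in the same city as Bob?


Bob lives in Austin. Count = 2

2


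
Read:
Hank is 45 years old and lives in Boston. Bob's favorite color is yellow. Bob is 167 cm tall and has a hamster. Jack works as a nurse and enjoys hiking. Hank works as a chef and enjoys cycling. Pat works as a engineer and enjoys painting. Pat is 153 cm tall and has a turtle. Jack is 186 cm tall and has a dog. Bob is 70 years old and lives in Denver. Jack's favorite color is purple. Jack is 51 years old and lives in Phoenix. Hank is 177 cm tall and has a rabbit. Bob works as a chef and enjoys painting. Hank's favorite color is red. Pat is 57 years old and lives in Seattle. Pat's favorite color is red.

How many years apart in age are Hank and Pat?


45 vs 57, diff = 12

12


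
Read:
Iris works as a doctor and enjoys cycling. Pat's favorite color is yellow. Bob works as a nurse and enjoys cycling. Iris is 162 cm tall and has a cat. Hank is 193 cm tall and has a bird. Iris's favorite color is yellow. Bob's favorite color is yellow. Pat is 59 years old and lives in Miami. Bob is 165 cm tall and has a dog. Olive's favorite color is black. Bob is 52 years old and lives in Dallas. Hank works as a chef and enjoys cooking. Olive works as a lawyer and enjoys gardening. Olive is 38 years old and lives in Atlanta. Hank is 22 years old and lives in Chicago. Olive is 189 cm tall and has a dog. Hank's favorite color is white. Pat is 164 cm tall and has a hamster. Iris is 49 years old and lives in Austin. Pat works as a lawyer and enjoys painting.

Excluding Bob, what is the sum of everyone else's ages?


Sum (excluding Bob): 168

168


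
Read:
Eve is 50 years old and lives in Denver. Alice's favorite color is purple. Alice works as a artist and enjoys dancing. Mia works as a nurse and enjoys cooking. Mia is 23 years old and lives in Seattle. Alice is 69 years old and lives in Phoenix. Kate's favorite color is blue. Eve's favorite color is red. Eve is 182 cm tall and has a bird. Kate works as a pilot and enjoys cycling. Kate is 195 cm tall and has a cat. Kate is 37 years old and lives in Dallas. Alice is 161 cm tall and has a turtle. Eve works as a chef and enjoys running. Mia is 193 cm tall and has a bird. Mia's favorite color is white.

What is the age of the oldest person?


Oldest: Alice at 69

69


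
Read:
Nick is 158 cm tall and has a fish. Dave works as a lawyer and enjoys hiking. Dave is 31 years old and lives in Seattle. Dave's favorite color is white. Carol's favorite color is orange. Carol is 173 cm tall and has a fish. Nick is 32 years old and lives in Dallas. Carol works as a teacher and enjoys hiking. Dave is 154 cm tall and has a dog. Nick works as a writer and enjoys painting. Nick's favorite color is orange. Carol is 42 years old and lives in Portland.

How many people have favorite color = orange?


Count: 2

2


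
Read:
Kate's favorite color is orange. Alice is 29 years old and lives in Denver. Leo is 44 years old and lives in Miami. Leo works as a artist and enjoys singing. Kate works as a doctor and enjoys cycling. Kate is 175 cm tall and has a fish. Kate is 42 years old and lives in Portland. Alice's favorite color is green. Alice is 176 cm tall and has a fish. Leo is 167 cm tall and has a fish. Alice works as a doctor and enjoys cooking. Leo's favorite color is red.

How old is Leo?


Leo is 44 years old

44


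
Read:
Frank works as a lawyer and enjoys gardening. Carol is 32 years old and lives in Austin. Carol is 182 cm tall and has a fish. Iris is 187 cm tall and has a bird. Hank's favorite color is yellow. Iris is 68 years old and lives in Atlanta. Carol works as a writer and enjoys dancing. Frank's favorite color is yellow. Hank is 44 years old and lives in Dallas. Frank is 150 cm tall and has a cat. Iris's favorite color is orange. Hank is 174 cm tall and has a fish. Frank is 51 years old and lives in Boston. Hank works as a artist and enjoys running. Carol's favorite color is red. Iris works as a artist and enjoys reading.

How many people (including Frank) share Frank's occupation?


Frank is a lawyer. Count = 1

1


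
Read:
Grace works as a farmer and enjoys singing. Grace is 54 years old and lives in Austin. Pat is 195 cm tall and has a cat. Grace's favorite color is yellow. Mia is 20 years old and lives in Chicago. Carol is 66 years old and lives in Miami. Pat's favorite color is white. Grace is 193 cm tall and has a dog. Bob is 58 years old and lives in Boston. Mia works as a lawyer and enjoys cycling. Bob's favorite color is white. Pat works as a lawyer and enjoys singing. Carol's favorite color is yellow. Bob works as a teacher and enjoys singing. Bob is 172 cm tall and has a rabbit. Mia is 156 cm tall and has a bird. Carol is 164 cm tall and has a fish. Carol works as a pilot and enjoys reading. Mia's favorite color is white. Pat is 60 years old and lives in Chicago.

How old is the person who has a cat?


Person with cat is Pat, age 60

60


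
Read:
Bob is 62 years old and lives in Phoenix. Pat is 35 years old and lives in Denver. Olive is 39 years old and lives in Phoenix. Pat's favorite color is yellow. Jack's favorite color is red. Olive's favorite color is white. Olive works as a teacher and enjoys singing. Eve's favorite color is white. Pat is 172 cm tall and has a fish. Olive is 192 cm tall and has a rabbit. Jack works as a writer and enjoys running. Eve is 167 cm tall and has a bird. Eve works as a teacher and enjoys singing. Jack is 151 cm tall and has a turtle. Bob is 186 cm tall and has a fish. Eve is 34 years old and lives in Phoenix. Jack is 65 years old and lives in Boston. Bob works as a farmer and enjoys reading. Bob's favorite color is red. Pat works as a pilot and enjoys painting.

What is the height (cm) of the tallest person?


Tallest: Olive at 192 cm

192


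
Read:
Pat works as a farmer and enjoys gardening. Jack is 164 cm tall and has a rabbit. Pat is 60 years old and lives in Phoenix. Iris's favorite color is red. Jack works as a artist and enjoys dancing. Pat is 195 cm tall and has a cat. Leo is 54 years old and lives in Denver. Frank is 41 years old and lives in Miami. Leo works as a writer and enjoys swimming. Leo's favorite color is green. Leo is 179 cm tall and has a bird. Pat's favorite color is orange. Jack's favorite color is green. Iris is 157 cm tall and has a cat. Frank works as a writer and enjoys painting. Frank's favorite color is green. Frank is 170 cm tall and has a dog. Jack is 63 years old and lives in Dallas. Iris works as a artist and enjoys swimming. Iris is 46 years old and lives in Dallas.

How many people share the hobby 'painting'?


Count: 1

1


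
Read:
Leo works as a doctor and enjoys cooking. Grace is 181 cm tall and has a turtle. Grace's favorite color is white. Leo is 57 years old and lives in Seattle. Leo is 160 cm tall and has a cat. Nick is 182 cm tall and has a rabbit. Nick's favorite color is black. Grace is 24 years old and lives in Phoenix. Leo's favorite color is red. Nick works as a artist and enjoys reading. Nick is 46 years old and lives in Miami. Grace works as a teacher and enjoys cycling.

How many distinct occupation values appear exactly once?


Unique occupation values: 3

3
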